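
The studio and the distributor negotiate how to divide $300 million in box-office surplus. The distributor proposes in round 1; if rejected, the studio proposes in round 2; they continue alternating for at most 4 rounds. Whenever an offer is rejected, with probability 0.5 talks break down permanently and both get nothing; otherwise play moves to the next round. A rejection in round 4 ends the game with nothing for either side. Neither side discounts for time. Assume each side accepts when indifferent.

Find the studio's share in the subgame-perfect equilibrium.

112.5

Round 4 (the studio proposes): rejection yields 0 for the distributor; the studio offers 0 and keeps 300.
Round 3 (the distributor proposes): rejecting gives the studio an expected 0.5 × 300 = 150. The distributor offers 150 and keeps 300 − 150 = 150.
Round 2 (the studio proposes): rejecting gives the distributor an expected 0.5 × 150 = 75. The studio offers 75 and keeps 300 − 75 = 225.
Round 1 (the distributor proposes): rejecting gives the studio an expected 0.5 × 225 = 112.5. The distributor offers 112.5 and keeps 300 − 112.5 = 187.5.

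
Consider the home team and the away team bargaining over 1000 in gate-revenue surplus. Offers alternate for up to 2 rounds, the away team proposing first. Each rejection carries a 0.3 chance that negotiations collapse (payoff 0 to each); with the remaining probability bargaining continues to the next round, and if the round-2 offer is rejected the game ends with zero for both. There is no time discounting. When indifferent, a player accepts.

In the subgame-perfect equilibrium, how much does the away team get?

300

By backward induction:
Round 2 (the home team proposes): rejection yields 0 for the away team; the home team offers 0 and keeps 1000.
Round 1 (the away team proposes): rejecting gives the home team an expected 0.7 × 1000 = 700, so the away team offers 700, keeping 300.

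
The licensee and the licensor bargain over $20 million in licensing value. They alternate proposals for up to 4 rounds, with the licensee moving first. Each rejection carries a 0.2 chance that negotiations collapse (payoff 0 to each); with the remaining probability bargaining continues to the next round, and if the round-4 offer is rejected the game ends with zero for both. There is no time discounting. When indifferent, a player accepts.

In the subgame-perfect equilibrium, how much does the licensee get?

6.56

By backward induction:
Round 4 (the licensor proposes): rejection yields 0 for the licensee; the licensor offers 0 and keeps 20.
Round 3 (the licensee proposes): rejecting gives the licensor an expected 0.8 × 20 = 16; the licensee offers that and keeps 4.
Round 2 (the licensor proposes): rejecting gives the licensee an expected 0.8 × 4 = 3.2. The licensor offers 3.2 and keeps 20 − 3.2 = 16.8.
Round 1 (the licensee proposes): rejecting gives the licensor an expected 0.8 × 16.8 = 13.44, so the licensee offers 13.44, keeping 6.56.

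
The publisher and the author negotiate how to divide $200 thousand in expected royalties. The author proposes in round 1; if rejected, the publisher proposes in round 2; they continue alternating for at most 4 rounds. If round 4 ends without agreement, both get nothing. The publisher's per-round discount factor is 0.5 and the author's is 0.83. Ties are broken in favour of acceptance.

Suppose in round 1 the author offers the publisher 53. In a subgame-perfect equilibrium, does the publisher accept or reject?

Reject

Work out the publisher's continuation value if the offer is rejected.
Round 4 (the publisher proposes): the author will accept anything ≥ 0, so the publisher offers 0 and keeps 200.
Round 3 (the author proposes): the publisher can get 200 next round, worth 0.5 × 200 = 100 now, so the author offers 100, keeping 100.
Round 2 (the publisher proposes): the author can get 100 next round, worth 0.83 × 100 = 83 now. The publisher offers 83 and keeps 200 − 83 = 117.
So by rejecting in round 1, the publisher gets 117 next round, worth 0.5 × 117 = 58.5 now.
Offer 53 < 58.5, so the publisher rejects.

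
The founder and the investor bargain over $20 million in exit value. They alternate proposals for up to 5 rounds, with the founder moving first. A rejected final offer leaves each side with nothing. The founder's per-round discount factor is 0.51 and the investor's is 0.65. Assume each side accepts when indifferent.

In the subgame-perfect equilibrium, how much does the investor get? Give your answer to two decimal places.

8.48

Solve by backward induction from round 5.
Round 5 (the founder proposes): rejection yields 0 for the investor; the founder offers 0 and keeps 20.
Round 4 (the investor proposes): the founder can get 20 next round, worth 0.51 × 20 = 10.2 now, so the investor offers 10.2, keeping 9.8.
Round 3 (the founder proposes): the investor can get 9.8 next round, worth 0.65 × 9.8 = 6.37 now. The founder offers 6.37 and keeps 20 − 6.37 = 13.63.
Round 2 (the investor proposes): the founder can get 13.63 next round, worth 0.51 × 13.63 = 6.9513 now, so the investor offers 6.9513, keeping 13.0487.
Round 1 (the founder proposes): the investor can get 13.0487 next round, worth 0.65 × 13.0487 = 8.481655 now, so the founder offers 8.481655, keeping 11.518345.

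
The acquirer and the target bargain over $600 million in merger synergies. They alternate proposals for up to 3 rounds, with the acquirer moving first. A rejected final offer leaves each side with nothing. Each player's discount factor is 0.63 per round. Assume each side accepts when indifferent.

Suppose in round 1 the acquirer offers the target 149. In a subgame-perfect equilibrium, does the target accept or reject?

Round 3 (the acquirer proposes): the target will accept anything ≥ 0, so the acquirer offers 0 and keeps 600.
Round 2 (the target proposes): the acquirer can get 600 next round, worth 0.63 × 600 = 378 now; the target offers that and keeps 222.
So by rejecting in round 1, the target gets 222 next round, worth 0.63 × 222 = 139.86 now.
Offer 149 ≥ 139.86, so the target accepts.

Accept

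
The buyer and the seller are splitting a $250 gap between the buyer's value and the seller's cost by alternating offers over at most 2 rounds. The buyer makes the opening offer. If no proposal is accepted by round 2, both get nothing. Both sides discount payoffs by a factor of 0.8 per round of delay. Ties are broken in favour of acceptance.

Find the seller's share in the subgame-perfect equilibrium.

200

Round 2 (the seller proposes): the buyer will accept anything ≥ 0, so the seller offers 0 and keeps 250.
Round 1 (the buyer proposes): the seller can get 250 next round, worth 0.8 × 250 = 200 now; the buyer offers that and keeps 50.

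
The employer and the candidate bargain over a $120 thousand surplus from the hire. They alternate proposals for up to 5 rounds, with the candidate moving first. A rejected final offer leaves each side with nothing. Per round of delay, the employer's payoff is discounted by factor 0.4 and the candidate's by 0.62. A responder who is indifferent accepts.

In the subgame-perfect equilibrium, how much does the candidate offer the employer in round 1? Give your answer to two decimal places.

22.76

Round 5 (the candidate proposes): rejection yields 0 for the employer; the candidate offers 0 and keeps 120.
Round 4 (the employer proposes): the candidate can get 120 next round, worth 0.62 × 120 = 74.4 now; the employer offers that and keeps 45.6.
Round 3 (the candidate proposes): the employer can get 45.6 next round, worth 0.4 × 45.6 = 18.24 now; the candidate offers that and keeps 101.76.
Round 2 (the employer proposes): the candidate can get 101.76 next round, worth 0.62 × 101.76 = 63.0912 now, so the employer offers 63.0912, keeping 56.9088.
Round 1 (the candidate proposes): the employer can get 56.9088 next round, worth 0.4 × 56.9088 = 22.76352 now, so the candidate offers 22.76352, keeping 97.23648.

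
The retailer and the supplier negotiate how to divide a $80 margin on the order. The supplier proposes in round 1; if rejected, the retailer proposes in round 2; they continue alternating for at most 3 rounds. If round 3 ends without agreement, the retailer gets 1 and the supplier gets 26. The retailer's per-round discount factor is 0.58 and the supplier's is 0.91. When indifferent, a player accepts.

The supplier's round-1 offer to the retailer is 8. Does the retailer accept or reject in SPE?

Work out the retailer's continuation value if the offer is rejected.
Round 3 (the supplier proposes): the retailer gets 1 if talks fail, so the supplier offers 1 and keeps 79.
Round 2 (the retailer proposes): the supplier can get 79 next round, worth 0.91 × 79 = 71.89 now, so the retailer offers 71.89, keeping 8.11.
So by rejecting in round 1, the retailer gets 8.11 next round, worth 0.58 × 8.11 = 4.7038 now.
Offer 8 ≥ 4.7038, so the retailer accepts.

Accept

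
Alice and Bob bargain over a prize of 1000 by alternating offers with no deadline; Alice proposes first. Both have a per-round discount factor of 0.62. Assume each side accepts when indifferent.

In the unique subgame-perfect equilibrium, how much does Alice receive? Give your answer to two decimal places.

617.28

When Alice proposes, Bob accepts any offer worth at least 0.62 times what Bob would get by proposing next round; and vice versa.
This gives x = 1000 − 0.62y and y = 1000 − 0.62x, where x and y are each side's share when it proposes.
Hence (1 − 0.62·0.62)x = 1000(1 − 0.62), i.e. 0.6156·x = 380.
x ≈ 617.2840; Bob's share is 1000 − x ≈ 382.7160.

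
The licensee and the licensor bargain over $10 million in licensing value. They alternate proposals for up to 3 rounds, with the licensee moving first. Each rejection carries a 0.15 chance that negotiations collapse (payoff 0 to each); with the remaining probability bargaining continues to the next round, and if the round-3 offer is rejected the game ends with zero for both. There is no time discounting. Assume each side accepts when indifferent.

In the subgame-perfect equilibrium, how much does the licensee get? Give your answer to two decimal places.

8.73

Round 3 (the licensee proposes): rejection yields 0 for the licensor; the licensee offers 0 and keeps 10.
Round 2 (the licensor proposes): rejecting gives the licensee an expected 0.85 × 10 = 8.5, so the licensor offers 8.5, keeping 1.5.
Round 1 (the licensee proposes): rejecting gives the licensor an expected 0.85 × 1.5 = 1.275; the licensee offers that and keeps 8.725.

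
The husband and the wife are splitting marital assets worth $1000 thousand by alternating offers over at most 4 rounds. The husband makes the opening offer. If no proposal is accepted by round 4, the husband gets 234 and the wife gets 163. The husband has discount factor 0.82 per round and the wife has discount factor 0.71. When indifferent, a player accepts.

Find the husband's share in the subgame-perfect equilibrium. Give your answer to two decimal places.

555.56

Round 4 (the wife proposes): the husband gets 234 if talks fail, so the wife offers 234 and keeps 766.
Round 3 (the husband proposes): the wife can get 766 next round, worth 0.71 × 766 = 543.86 now, so the husband offers 543.86, keeping 456.14.
Round 2 (the wife proposes): the husband can get 456.14 next round, worth 0.82 × 456.14 = 374.0348 now, so the wife offers 374.0348, keeping 625.9652.
Round 1 (the husband proposes): the wife can get 625.9652 next round, worth 0.71 × 625.9652 = 444.435292 now, so the husband offers 444.435292, keeping 555.564708.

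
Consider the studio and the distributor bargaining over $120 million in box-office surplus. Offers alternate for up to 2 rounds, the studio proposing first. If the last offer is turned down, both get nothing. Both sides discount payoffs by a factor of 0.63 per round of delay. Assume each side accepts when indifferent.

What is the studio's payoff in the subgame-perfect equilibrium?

Round 2 (the distributor proposes): the studio will accept anything ≥ 0, so the distributor offers 0 and keeps 120.
Round 1 (the studio proposes): the distributor can get 120 next round, worth 0.63 × 120 = 75.6 now; the studio offers that and keeps 44.4.

44.4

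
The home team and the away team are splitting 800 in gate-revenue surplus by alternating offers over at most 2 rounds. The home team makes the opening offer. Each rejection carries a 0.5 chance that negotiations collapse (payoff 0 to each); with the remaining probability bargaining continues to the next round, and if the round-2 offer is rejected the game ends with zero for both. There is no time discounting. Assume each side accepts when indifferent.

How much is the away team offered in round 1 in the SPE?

By backward induction:
Round 2 (the away team proposes): the home team will accept anything ≥ 0, so the away team offers 0 and keeps 800.
Round 1 (the home team proposes): rejecting gives the away team an expected 0.5 × 800 = 400. The home team offers 400 and keeps 800 − 400 = 400.

400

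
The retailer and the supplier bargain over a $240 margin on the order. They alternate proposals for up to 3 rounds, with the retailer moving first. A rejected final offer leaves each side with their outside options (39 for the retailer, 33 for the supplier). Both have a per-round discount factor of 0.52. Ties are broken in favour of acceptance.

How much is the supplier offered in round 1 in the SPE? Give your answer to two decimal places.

68.83

Solve by backward induction from round 3.
Round 3 (the retailer proposes): the supplier gets 33 if talks fail, so the retailer offers 33 and keeps 207.
Round 2 (the supplier proposes): the retailer can get 207 next round, worth 0.52 × 207 = 107.64 now, so the supplier offers 107.64, keeping 132.36.
Round 1 (the retailer proposes): the supplier can get 132.36 next round, worth 0.52 × 132.36 = 68.8272 now. The retailer offers 68.8272 and keeps 240 − 68.8272 = 171.1728.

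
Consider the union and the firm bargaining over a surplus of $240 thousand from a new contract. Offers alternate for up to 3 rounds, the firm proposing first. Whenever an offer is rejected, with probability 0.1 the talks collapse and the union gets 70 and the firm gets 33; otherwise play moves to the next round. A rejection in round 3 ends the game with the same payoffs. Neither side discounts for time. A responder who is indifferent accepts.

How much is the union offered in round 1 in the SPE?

82.33

Round 3 (the firm proposes): the union gets 70 if talks fail, so the firm offers 70 and keeps 170.
Round 2 (the union proposes): rejecting gives the firm an expected 0.9 × 170 + 0.1 × 33 = 156.3, so the union offers 156.3, keeping 83.7.
Round 1 (the firm proposes): rejecting gives the union an expected 0.9 × 83.7 + 0.1 × 70 = 82.33, so the firm offers 82.33, keeping 157.67.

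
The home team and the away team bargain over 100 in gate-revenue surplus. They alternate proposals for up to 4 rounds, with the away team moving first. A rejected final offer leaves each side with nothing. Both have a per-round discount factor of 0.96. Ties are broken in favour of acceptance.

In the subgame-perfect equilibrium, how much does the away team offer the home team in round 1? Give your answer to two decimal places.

92.31

Work backward from the last round.
Round 4 (the home team proposes): the away team will accept anything ≥ 0, so the home team offers 0 and keeps 100.
Round 3 (the away team proposes): the home team can get 100 next round, worth 0.96 × 100 = 96 now, so the away team offers 96, keeping 4.
Round 2 (the home team proposes): the away team can get 4 next round, worth 0.96 × 4 = 3.84 now; the home team offers that and keeps 96.16.
Round 1 (the away team proposes): the home team can get 96.16 next round, worth 0.96 × 96.16 = 92.3136 now; the away team offers that and keeps 7.6864.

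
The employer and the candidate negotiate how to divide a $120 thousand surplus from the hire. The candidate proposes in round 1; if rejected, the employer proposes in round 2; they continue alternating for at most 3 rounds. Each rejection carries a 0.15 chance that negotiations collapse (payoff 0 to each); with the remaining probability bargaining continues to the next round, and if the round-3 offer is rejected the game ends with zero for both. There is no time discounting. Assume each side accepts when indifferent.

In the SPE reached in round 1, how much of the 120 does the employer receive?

By backward induction:
Round 3 (the candidate proposes): the employer will accept anything ≥ 0, so the candidate offers 0 and keeps 120.
Round 2 (the employer proposes): rejecting gives the candidate an expected 0.85 × 120 = 102, so the employer offers 102, keeping 18.
Round 1 (the candidate proposes): rejecting gives the employer an expected 0.85 × 18 = 15.3; the candidate offers that and keeps 104.7.

15.3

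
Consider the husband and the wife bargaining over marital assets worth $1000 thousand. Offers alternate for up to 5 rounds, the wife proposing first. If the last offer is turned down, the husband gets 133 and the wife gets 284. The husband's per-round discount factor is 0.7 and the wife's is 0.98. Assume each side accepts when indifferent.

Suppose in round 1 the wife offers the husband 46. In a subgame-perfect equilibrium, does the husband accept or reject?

Reject

Round 5 (the wife proposes): the husband gets 133 if talks fail, so the wife offers 133 and keeps 867.
Round 4 (the husband proposes): the wife can get 867 next round, worth 0.98 × 867 = 849.66 now; the husband offers that and keeps 150.34.
Round 3 (the wife proposes): the husband can get 150.34 next round, worth 0.7 × 150.34 = 105.238 now. The wife offers 105.238 and keeps 1000 − 105.238 = 894.762.
Round 2 (the husband proposes): the wife can get 894.762 next round, worth 0.98 × 894.762 = 876.86676 now, so the husband offers 876.86676, keeping 123.13324.
So by rejecting in round 1, the husband gets 123.13324 next round, worth 0.7 × 123.13324 = 86.193268 now.
Offer 46 < 86.193268, so the husband rejects.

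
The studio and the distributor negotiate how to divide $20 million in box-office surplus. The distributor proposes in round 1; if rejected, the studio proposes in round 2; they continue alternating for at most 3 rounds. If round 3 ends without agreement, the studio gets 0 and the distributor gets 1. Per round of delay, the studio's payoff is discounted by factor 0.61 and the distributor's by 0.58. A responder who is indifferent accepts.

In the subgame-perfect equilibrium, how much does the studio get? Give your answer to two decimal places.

5.12

Round 3 (the distributor proposes): the studio will accept anything ≥ 0, so the distributor offers 0 and keeps 20.
Round 2 (the studio proposes): the distributor can get 20 next round, worth 0.58 × 20 = 11.6 now; the studio offers that and keeps 8.4.
Round 1 (the distributor proposes): the studio can get 8.4 next round, worth 0.61 × 8.4 = 5.124 now, so the distributor offers 5.124, keeping 14.876.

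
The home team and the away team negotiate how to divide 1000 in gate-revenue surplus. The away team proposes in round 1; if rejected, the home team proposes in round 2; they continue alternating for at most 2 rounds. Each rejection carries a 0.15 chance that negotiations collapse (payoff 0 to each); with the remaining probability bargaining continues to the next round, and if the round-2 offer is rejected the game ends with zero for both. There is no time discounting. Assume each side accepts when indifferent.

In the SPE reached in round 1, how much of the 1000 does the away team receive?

150

By backward induction:
Round 2 (the home team proposes): rejection yields 0 for the away team; the home team offers 0 and keeps 1000.
Round 1 (the away team proposes): rejecting gives the home team an expected 0.85 × 1000 = 850, so the away team offers 850, keeping 150.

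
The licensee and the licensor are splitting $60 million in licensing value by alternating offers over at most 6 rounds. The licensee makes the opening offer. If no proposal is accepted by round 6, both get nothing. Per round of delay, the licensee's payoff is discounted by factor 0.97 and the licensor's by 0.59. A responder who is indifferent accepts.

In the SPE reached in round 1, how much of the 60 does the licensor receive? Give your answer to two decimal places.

13.26

Work backward from the last round.
Round 6 (the licensor proposes): the licensee will accept anything ≥ 0, so the licensor offers 0 and keeps 60.
Round 5 (the licensee proposes): the licensor can get 60 next round, worth 0.59 × 60 = 35.4 now, so the licensee offers 35.4, keeping 24.6.
Round 4 (the licensor proposes): the licensee can get 24.6 next round, worth 0.97 × 24.6 = 23.862 now; the licensor offers that and keeps 36.138.
Round 3 (the licensee proposes): the licensor can get 36.138 next round, worth 0.59 × 36.138 = 21.32142 now. The licensee offers 21.32142 and keeps 60 − 21.32142 = 38.67858.
Round 2 (the licensor proposes): the licensee can get 38.67858 next round, worth 0.97 × 38.67858 = 37.5182226 now; the licensor offers that and keeps 22.4817774.
Round 1 (the licensee proposes): the licensor can get 22.4817774 next round, worth 0.59 × 22.4817774 = 13.264248666 now; the licensee offers that and keeps 46.735751334.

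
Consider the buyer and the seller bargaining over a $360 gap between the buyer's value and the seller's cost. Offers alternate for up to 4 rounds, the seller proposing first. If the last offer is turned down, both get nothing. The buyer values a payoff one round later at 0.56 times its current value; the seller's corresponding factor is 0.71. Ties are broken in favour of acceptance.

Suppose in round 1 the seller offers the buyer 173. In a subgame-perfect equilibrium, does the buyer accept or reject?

Work out the buyer's continuation value if the offer is rejected.
Round 4 (the buyer proposes): the seller will accept anything ≥ 0, so the buyer offers 0 and keeps 360.
Round 3 (the seller proposes): the buyer can get 360 next round, worth 0.56 × 360 = 201.6 now. The seller offers 201.6 and keeps 360 − 201.6 = 158.4.
Round 2 (the buyer proposes): the seller can get 158.4 next round, worth 0.71 × 158.4 = 112.464 now. The buyer offers 112.464 and keeps 360 − 112.464 = 247.536.
So by rejecting in round 1, the buyer gets 247.536 next round, worth 0.56 × 247.536 = 138.62016 now.
Offer 173 ≥ 138.62016, so the buyer accepts.

Accept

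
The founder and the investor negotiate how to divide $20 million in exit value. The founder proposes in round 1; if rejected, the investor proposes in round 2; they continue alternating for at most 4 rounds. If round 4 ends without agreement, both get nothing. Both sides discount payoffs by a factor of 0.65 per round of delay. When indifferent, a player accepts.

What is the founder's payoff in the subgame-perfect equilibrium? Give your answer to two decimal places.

9.96

By backward induction:
Round 4 (the investor proposes): rejection yields 0 for the founder; the investor offers 0 and keeps 20.
Round 3 (the founder proposes): the investor can get 20 next round, worth 0.65 × 20 = 13 now. The founder offers 13 and keeps 20 − 13 = 7.
Round 2 (the investor proposes): the founder can get 7 next round, worth 0.65 × 7 = 4.55 now; the investor offers that and keeps 15.45.
Round 1 (the founder proposes): the investor can get 15.45 next round, worth 0.65 × 15.45 = 10.0425 now. The founder offers 10.0425 and keeps 20 − 10.0425 = 9.9575.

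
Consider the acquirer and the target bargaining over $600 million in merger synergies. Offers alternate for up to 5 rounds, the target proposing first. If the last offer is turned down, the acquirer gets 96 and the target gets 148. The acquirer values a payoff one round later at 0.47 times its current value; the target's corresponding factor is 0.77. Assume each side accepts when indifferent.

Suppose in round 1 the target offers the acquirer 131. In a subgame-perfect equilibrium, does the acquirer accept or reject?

Work out the acquirer's continuation value if the offer is rejected.
Round 5 (the target proposes): the acquirer gets 96 if talks fail, so the target offers 96 and keeps 504.
Round 4 (the acquirer proposes): the target can get 504 next round, worth 0.77 × 504 = 388.08 now. The acquirer offers 388.08 and keeps 600 − 388.08 = 211.92.
Round 3 (the target proposes): the acquirer can get 211.92 next round, worth 0.47 × 211.92 = 99.6024 now; the target offers that and keeps 500.3976.
Round 2 (the acquirer proposes): the target can get 500.3976 next round, worth 0.77 × 500.3976 = 385.306152 now, so the acquirer offers 385.306152, keeping 214.693848.
So by rejecting in round 1, the acquirer gets 214.693848 next round, worth 0.47 × 214.693848 = 100.90610856 now.
Offer 131 ≥ 100.90610856, so the acquirer accepts.

Accept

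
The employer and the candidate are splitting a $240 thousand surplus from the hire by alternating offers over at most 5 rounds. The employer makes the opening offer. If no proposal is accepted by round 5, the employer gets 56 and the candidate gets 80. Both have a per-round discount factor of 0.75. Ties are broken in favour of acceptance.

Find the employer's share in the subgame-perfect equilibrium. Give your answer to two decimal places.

Work backward from the last round.
Round 5 (the employer proposes): the candidate gets 80 if talks fail, so the employer offers 80 and keeps 160.
Round 4 (the candidate proposes): the employer can get 160 next round, worth 0.75 × 160 = 120 now; the candidate offers that and keeps 120.
Round 3 (the employer proposes): the candidate can get 120 next round, worth 0.75 × 120 = 90 now; the employer offers that and keeps 150.
Round 2 (the candidate proposes): the employer can get 150 next round, worth 0.75 × 150 = 112.5 now; the candidate offers that and keeps 127.5.
Round 1 (the employer proposes): the candidate can get 127.5 next round, worth 0.75 × 127.5 = 95.625 now; the employer offers that and keeps 144.375.

144.38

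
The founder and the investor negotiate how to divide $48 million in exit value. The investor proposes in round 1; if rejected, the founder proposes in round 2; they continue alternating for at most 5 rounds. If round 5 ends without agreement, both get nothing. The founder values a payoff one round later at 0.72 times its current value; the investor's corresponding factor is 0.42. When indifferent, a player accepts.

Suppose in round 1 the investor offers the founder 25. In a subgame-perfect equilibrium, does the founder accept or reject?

Work out the founder's continuation value if the offer is rejected.
Round 5 (the investor proposes): the founder will accept anything ≥ 0, so the investor offers 0 and keeps 48.
Round 4 (the founder proposes): the investor can get 48 next round, worth 0.42 × 48 = 20.16 now, so the founder offers 20.16, keeping 27.84.
Round 3 (the investor proposes): the founder can get 27.84 next round, worth 0.72 × 27.84 = 20.0448 now. The investor offers 20.0448 and keeps 48 − 20.0448 = 27.9552.
Round 2 (the founder proposes): the investor can get 27.9552 next round, worth 0.42 × 27.9552 = 11.741184 now; the founder offers that and keeps 36.258816.
So by rejecting in round 1, the founder gets 36.258816 next round, worth 0.72 × 36.258816 = 26.10634752 now.
Offer 25 < 26.10634752, so the founder rejects.

Reject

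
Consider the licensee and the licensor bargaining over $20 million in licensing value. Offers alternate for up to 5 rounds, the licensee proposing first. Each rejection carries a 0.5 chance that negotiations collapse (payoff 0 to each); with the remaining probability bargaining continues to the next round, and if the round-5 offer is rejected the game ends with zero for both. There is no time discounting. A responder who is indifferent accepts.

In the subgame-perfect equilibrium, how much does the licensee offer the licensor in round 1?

By backward induction:
Round 5 (the licensee proposes): rejection yields 0 for the licensor; the licensee offers 0 and keeps 20.
Round 4 (the licensor proposes): rejecting gives the licensee an expected 0.5 × 20 = 10; the licensor offers that and keeps 10.
Round 3 (the licensee proposes): rejecting gives the licensor an expected 0.5 × 10 = 5. The licensee offers 5 and keeps 20 − 5 = 15.
Round 2 (the licensor proposes): rejecting gives the licensee an expected 0.5 × 15 = 7.5. The licensor offers 7.5 and keeps 20 − 7.5 = 12.5.
Round 1 (the licensee proposes): rejecting gives the licensor an expected 0.5 × 12.5 = 6.25. The licensee offers 6.25 and keeps 20 − 6.25 = 13.75.

6.25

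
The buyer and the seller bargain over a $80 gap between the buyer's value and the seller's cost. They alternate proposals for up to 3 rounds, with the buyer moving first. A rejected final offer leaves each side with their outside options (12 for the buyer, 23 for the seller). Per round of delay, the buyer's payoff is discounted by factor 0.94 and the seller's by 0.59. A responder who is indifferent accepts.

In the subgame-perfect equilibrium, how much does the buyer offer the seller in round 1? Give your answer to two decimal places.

Solve by backward induction from round 3.
Round 3 (the buyer proposes): the seller gets 23 if talks fail, so the buyer offers 23 and keeps 57.
Round 2 (the seller proposes): the buyer can get 57 next round, worth 0.94 × 57 = 53.58 now, so the seller offers 53.58, keeping 26.42.
Round 1 (the buyer proposes): the seller can get 26.42 next round, worth 0.59 × 26.42 = 15.5878 now, so the buyer offers 15.5878, keeping 64.4122.

15.59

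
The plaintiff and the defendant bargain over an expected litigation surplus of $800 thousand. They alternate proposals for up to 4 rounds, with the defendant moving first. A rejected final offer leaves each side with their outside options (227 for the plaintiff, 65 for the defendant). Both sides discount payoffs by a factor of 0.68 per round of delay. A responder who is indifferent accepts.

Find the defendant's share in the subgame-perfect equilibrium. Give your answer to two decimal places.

394.81

Solve by backward induction from round 4.
Round 4 (the plaintiff proposes): the defendant gets 65 if talks fail, so the plaintiff offers 65 and keeps 735.
Round 3 (the defendant proposes): the plaintiff can get 735 next round, worth 0.68 × 735 = 499.8 now, so the defendant offers 499.8, keeping 300.2.
Round 2 (the plaintiff proposes): the defendant can get 300.2 next round, worth 0.68 × 300.2 = 204.136 now. The plaintiff offers 204.136 and keeps 800 − 204.136 = 595.864.
Round 1 (the defendant proposes): the plaintiff can get 595.864 next round, worth 0.68 × 595.864 = 405.18752 now. The defendant offers 405.18752 and keeps 800 − 405.18752 = 394.81248.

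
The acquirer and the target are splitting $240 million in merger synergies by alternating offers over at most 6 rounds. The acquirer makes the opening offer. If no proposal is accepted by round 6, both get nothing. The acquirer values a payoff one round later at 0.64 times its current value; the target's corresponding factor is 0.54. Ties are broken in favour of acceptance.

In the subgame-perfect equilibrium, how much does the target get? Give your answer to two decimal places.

Work backward from the last round.
Round 6 (the target proposes): the acquirer will accept anything ≥ 0, so the target offers 0 and keeps 240.
Round 5 (the acquirer proposes): the target can get 240 next round, worth 0.54 × 240 = 129.6 now; the acquirer offers that and keeps 110.4.
Round 4 (the target proposes): the acquirer can get 110.4 next round, worth 0.64 × 110.4 = 70.656 now. The target offers 70.656 and keeps 240 − 70.656 = 169.344.
Round 3 (the acquirer proposes): the target can get 169.344 next round, worth 0.54 × 169.344 = 91.44576 now. The acquirer offers 91.44576 and keeps 240 − 91.44576 = 148.55424.
Round 2 (the target proposes): the acquirer can get 148.55424 next round, worth 0.64 × 148.55424 = 95.0747136 now, so the target offers 95.0747136, keeping 144.9252864.
Round 1 (the acquirer proposes): the target can get 144.9252864 next round, worth 0.54 × 144.9252864 = 78.259654656 now; the acquirer offers that and keeps 161.740345344.

78.26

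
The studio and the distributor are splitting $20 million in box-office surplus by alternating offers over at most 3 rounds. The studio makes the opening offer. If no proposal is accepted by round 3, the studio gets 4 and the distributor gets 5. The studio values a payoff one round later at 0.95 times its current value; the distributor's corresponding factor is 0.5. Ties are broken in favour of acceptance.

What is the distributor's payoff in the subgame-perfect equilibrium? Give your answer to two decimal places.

2.88

Work backward from the last round.
Round 3 (the studio proposes): the distributor gets 5 if talks fail, so the studio offers 5 and keeps 15.
Round 2 (the distributor proposes): the studio can get 15 next round, worth 0.95 × 15 = 14.25 now. The distributor offers 14.25 and keeps 20 − 14.25 = 5.75.
Round 1 (the studio proposes): the distributor can get 5.75 next round, worth 0.5 × 5.75 = 2.875 now, so the studio offers 2.875, keeping 17.125.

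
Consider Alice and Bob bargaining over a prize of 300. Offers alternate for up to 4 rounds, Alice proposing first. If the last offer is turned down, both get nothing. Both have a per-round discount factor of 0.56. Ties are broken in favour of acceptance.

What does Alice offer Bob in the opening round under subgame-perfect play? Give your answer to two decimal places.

126.60

Round 4 (Bob proposes): Alice will accept anything ≥ 0, so Bob offers 0 and keeps 300.
Round 3 (Alice proposes): Bob can get 300 next round, worth 0.56 × 300 = 168 now. Alice offers 168 and keeps 300 − 168 = 132.
Round 2 (Bob proposes): Alice can get 132 next round, worth 0.56 × 132 = 73.92 now. Bob offers 73.92 and keeps 300 − 73.92 = 226.08.
Round 1 (Alice proposes): Bob can get 226.08 next round, worth 0.56 × 226.08 = 126.6048 now, so Alice offers 126.6048, keeping 173.3952.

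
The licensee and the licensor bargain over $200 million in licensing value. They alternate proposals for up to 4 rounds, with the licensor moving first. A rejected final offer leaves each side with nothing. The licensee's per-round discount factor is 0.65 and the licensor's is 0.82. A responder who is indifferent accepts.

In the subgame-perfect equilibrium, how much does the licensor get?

Round 4 (the licensee proposes): the licensor will accept anything ≥ 0, so the licensee offers 0 and keeps 200.
Round 3 (the licensor proposes): the licensee can get 200 next round, worth 0.65 × 200 = 130 now. The licensor offers 130 and keeps 200 − 130 = 70.
Round 2 (the licensee proposes): the licensor can get 70 next round, worth 0.82 × 70 = 57.4 now, so the licensee offers 57.4, keeping 142.6.
Round 1 (the licensor proposes): the licensee can get 142.6 next round, worth 0.65 × 142.6 = 92.69 now, so the licensor offers 92.69, keeping 107.31.

107.31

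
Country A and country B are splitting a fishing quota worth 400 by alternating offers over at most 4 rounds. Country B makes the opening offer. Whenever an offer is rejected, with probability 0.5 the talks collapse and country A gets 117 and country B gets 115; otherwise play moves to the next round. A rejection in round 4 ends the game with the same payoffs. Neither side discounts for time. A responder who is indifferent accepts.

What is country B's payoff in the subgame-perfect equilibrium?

220

Round 4 (country A proposes): country B gets 115 if talks fail, so country A offers 115 and keeps 285.
Round 3 (country B proposes): rejecting gives country A an expected 0.5 × 285 + 0.5 × 117 = 201; country B offers that and keeps 199.
Round 2 (country A proposes): rejecting gives country B an expected 0.5 × 199 + 0.5 × 115 = 157; country A offers that and keeps 243.
Round 1 (country B proposes): rejecting gives country A an expected 0.5 × 243 + 0.5 × 117 = 180. Country B offers 180 and keeps 400 − 180 = 220.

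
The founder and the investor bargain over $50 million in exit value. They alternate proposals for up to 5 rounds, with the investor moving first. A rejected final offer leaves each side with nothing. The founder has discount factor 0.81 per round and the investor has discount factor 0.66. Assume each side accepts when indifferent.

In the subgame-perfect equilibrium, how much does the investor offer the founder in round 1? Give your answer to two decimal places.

Round 5 (the investor proposes): the founder will accept anything ≥ 0, so the investor offers 0 and keeps 50.
Round 4 (the founder proposes): the investor can get 50 next round, worth 0.66 × 50 = 33 now, so the founder offers 33, keeping 17.
Round 3 (the investor proposes): the founder can get 17 next round, worth 0.81 × 17 = 13.77 now; the investor offers that and keeps 36.23.
Round 2 (the founder proposes): the investor can get 36.23 next round, worth 0.66 × 36.23 = 23.9118 now, so the founder offers 23.9118, keeping 26.0882.
Round 1 (the investor proposes): the founder can get 26.0882 next round, worth 0.81 × 26.0882 = 21.131442 now, so the investor offers 21.131442, keeping 28.868558.

21.13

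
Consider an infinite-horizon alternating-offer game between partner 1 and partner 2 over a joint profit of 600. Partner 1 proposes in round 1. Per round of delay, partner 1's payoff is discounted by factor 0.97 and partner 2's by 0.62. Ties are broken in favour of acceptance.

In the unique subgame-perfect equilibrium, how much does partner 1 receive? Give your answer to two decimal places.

572.00

When partner 1 proposes, partner 2 accepts any offer worth at least 0.62 times what partner 2 would get by proposing next round; and vice versa.
This gives x = 600 − 0.62y and y = 600 − 0.97x, where x and y are each side's share when it proposes.
Hence (1 − 0.62·0.97)x = 600(1 − 0.62), i.e. 0.3986·x = 228.
x ≈ 572.0020; partner 2's share is 600 − x ≈ 27.9980.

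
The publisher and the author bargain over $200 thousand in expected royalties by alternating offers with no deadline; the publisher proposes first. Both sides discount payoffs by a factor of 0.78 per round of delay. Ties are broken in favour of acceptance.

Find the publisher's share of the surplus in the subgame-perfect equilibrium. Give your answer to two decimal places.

112.36

Let x be the publisher's share when the publisher proposes and y be the author's share when the author proposes.
The author accepts iff offered ≥ 0.78·y, so x = 200 − 0.78y. Symmetrically y = 200 − 0.78x.
Substituting: x = 200 − 0.78(200 − 0.78x), giving x(1 − 0.78·0.78) = 200(1 − 0.78).
So x = 200 × 0.22 / 0.3916 ≈ 112.3596, and the author receives 200 − x ≈ 87.6404.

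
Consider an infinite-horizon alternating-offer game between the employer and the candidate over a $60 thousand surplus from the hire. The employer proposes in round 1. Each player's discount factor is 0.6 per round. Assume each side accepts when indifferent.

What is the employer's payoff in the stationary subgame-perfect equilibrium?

37.5

When the employer proposes, the candidate accepts any offer worth at least 0.6 times what the candidate would get by proposing next round; and vice versa.
This gives x = 60 − 0.6y and y = 60 − 0.6x, where x and y are each side's share when it proposes.
Hence (1 − 0.6·0.6)x = 60(1 − 0.6), i.e. 0.64·x = 24.
x = 37.5; the candidate's share is 60 − x = 22.5.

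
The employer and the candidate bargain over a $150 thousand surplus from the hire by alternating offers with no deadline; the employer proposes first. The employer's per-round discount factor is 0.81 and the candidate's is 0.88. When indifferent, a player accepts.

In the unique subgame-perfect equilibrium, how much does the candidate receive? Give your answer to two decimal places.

In a stationary SPE each proposer offers the other exactly their discounted continuation value.
If the employer keeps x when proposing and the candidate keeps y when proposing, then x = 150 − 0.88y and y = 150 − 0.81x.
Solving: x = 150(1 − 0.88) / (1 − 0.81·0.88) = 18 / 0.2872 ≈ 62.6741.
The candidate gets 150 − 62.6741 ≈ 87.3259.

87.33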